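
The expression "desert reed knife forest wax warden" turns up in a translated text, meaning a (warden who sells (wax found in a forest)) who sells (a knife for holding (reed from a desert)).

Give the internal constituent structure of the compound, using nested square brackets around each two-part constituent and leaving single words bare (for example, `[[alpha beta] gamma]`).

Whole compound: head "warden" (specifically "forest wax warden"), modifier "desert reed knife".
Inside "desert reed knife": head "knife", modifier "desert reed".
Inside "desert reed": head "reed", modifier "desert".
Inside "forest wax warden": head "warden", modifier "forest wax".
Inside "forest wax": head "wax", modifier "forest".
Putting it together: [[[desert reed] knife] [[forest wax] warden]].

[[[desert reed] knife] [[forest wax] warden]]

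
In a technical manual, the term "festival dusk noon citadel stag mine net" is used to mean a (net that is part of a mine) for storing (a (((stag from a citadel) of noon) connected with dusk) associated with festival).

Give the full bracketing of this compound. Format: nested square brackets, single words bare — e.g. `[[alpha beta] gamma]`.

The outermost head in the paraphrase is "net" (specifically "mine net"), modified by "festival dusk noon citadel stag".
Within "festival dusk noon citadel stag", the head is "stag" (specifically "dusk noon citadel stag") and the modifier is "festival".
Within "dusk noon citadel stag", the head is "stag" (specifically "noon citadel stag") and the modifier is "dusk".
Within "noon citadel stag", the head is "stag" (specifically "citadel stag") and the modifier is "noon".
Within "citadel stag", the head is "stag" and the modifier is "citadel".
Within "mine net", the head is "net" and the modifier is "mine".
So the structure is [[festival [dusk [noon [citadel stag]]]] [mine net]].

[[festival [dusk [noon [citadel stag]]]] [mine net]]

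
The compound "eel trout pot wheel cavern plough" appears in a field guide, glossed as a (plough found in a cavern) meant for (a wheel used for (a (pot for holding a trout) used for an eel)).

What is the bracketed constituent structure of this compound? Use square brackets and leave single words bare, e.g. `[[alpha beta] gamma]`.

[[[eel [trout pot]] wheel] [cavern plough]]

Overall it is a kind of plough (specifically "cavern plough"); the modifier is "eel trout pot wheel".
Within "eel trout pot wheel", the head is "wheel" and the modifier is "eel trout pot".
Within "eel trout pot", the head is "pot" (specifically "trout pot") and the modifier is "eel".
Within "trout pot", the head is "pot" and the modifier is "trout".
Within "cavern plough", the head is "plough" and the modifier is "cavern".
Assembled: [[[eel [trout pot]] wheel] [cavern plough]].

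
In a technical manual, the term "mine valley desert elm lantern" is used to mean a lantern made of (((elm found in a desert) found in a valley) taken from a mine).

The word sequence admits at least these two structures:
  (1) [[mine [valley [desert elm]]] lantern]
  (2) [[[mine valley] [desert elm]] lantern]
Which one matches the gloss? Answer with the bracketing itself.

[[mine [valley [desert elm]]] lantern]

The paraphrase's head is the "lantern" part ("lantern"); its modifier is "mine valley desert elm".
That top-level split, carried through the inner groups, gives [[mine [valley [desert elm]]] lantern].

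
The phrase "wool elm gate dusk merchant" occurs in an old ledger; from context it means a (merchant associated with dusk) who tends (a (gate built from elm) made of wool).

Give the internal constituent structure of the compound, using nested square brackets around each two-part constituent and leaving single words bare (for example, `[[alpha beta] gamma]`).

[[wool [elm gate]] [dusk merchant]]

Overall it is a kind of merchant (specifically "dusk merchant"); the modifier is "wool elm gate".
"wool elm gate" → head "gate" (specifically "elm gate"), modifier "wool".
"elm gate" → head "gate", modifier "elm".
"dusk merchant" → head "merchant", modifier "dusk".
Assembled: [[wool [elm gate]] [dusk merchant]].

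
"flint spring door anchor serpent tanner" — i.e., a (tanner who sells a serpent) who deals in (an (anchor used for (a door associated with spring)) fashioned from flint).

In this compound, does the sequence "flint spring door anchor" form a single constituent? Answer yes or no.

yes

The paraphrase groups the words so that "flint spring door anchor" is one unit: it corresponds to a single parenthesized sub-phrase.
The full structure is [[flint [[spring door] anchor]] [serpent tanner]], in which [flint spring door anchor] is a constituent.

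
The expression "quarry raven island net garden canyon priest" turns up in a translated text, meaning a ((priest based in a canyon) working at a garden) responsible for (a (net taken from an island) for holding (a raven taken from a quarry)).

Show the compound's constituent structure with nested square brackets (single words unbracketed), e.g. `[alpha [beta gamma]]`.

The outermost head in the paraphrase is "priest" (specifically "garden canyon priest"), modified by "quarry raven island net".
Within "quarry raven island net", the head is "net" (specifically "island net") and the modifier is "quarry raven".
Within "quarry raven", the head is "raven" and the modifier is "quarry".
Within "island net", the head is "net" and the modifier is "island".
Within "garden canyon priest", the head is "priest" (specifically "canyon priest") and the modifier is "garden".
Within "canyon priest", the head is "priest" and the modifier is "canyon".
Putting it together: [[[quarry raven] [island net]] [garden [canyon priest]]].

[[[quarry raven] [island net]] [garden [canyon priest]]]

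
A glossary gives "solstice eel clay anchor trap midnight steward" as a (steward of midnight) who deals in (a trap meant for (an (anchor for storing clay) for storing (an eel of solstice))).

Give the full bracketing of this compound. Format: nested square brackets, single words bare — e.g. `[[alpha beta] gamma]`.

[[[[solstice eel] [clay anchor]] trap] [midnight steward]]

The outermost head in the paraphrase is "steward" (specifically "midnight steward"), modified by "solstice eel clay anchor trap".
"solstice eel clay anchor trap" → head "trap", modifier "solstice eel clay anchor".
"solstice eel clay anchor" → head "anchor" (specifically "clay anchor"), modifier "solstice eel".
"solstice eel" → head "eel", modifier "solstice".
"clay anchor" → head "anchor", modifier "clay".
"midnight steward" → head "steward", modifier "midnight".
Putting it together: [[[[solstice eel] [clay anchor]] trap] [midnight steward]].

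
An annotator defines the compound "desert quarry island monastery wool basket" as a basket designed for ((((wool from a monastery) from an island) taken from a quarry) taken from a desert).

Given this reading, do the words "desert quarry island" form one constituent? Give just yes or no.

The top-level split is [desert quarry island monastery wool] [basket]; the full structure is [[desert [quarry [island [monastery wool]]]] basket].
"desert quarry island" straddles a constituent boundary, so it is not a single unit.

no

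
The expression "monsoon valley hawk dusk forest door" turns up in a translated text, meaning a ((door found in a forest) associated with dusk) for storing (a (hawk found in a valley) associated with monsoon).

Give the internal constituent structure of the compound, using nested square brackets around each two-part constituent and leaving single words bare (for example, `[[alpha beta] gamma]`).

The outermost head in the paraphrase is "door" (specifically "dusk forest door"), modified by "monsoon valley hawk".
Inside "monsoon valley hawk": head "hawk" (specifically "valley hawk"), modifier "monsoon".
Inside "valley hawk": head "hawk", modifier "valley".
Inside "dusk forest door": head "door" (specifically "forest door"), modifier "dusk".
Inside "forest door": head "door", modifier "forest".
So the structure is [[monsoon [valley hawk]] [dusk [forest door]]].

[[monsoon [valley hawk]] [dusk [forest door]]]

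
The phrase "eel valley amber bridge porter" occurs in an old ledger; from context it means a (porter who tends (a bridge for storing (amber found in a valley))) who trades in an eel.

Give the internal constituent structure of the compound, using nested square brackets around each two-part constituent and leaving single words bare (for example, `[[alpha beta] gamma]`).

Overall it is a kind of porter (specifically "valley amber bridge porter"); the modifier is "eel".
"valley amber bridge porter" → head "porter", modifier "valley amber bridge".
"valley amber bridge" → head "bridge", modifier "valley amber".
"valley amber" → head "amber", modifier "valley".
Putting it together: [eel [[[valley amber] bridge] porter]].

[eel [[[valley amber] bridge] porter]]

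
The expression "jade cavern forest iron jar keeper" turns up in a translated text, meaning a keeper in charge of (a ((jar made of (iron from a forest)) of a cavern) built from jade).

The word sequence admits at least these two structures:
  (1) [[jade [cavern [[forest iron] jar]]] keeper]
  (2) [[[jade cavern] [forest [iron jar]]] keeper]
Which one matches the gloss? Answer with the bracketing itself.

[[jade [cavern [[forest iron] jar]]] keeper]

The paraphrase's head is the "keeper" part ("keeper"); its modifier is "jade cavern forest iron jar".
That top-level split, carried through the inner groups, gives [[jade [cavern [[forest iron] jar]]] keeper].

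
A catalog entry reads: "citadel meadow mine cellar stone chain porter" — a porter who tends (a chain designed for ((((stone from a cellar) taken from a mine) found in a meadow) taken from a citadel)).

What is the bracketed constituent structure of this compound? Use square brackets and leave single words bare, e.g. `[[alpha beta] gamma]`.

[[[citadel [meadow [mine [cellar stone]]]] chain] porter]

At the top level: head "porter"; modifier "citadel meadow mine cellar stone chain".
Inside "citadel meadow mine cellar stone chain": head "chain", modifier "citadel meadow mine cellar stone".
Inside "citadel meadow mine cellar stone": head "stone" (specifically "meadow mine cellar stone"), modifier "citadel".
Inside "meadow mine cellar stone": head "stone" (specifically "mine cellar stone"), modifier "meadow".
Inside "mine cellar stone": head "stone" (specifically "cellar stone"), modifier "mine".
Inside "cellar stone": head "stone", modifier "cellar".
Assembled: [[[citadel [meadow [mine [cellar stone]]]] chain] porter].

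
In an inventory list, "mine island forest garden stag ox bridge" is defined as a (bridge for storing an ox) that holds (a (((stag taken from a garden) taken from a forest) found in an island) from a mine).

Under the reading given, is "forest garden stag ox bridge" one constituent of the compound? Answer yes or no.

The top-level split is [mine island forest garden stag] [ox bridge]; the full structure is [[mine [island [forest [garden stag]]]] [ox bridge]].
"forest garden stag ox bridge" straddles a constituent boundary, so it is not a single unit.

no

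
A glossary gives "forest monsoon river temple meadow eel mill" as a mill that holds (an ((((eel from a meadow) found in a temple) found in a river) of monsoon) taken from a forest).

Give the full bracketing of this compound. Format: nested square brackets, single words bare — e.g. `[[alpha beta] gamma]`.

[[forest [monsoon [river [temple [meadow eel]]]]] mill]

Overall it is a kind of mill; the modifier is "forest monsoon river temple meadow eel".
Within "forest monsoon river temple meadow eel", the head is "eel" (specifically "monsoon river temple meadow eel") and the modifier is "forest".
Within "monsoon river temple meadow eel", the head is "eel" (specifically "river temple meadow eel") and the modifier is "monsoon".
Within "river temple meadow eel", the head is "eel" (specifically "temple meadow eel") and the modifier is "river".
Within "temple meadow eel", the head is "eel" (specifically "meadow eel") and the modifier is "temple".
Within "meadow eel", the head is "eel" and the modifier is "meadow".
Assembled: [[forest [monsoon [river [temple [meadow eel]]]]] mill].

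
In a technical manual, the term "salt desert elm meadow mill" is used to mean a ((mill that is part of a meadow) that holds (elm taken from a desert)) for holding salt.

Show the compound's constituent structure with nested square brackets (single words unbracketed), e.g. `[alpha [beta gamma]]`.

[salt [[desert elm] [meadow mill]]]

At the top level: head "mill" (specifically "desert elm meadow mill"); modifier "salt".
Inside "desert elm meadow mill": head "mill" (specifically "meadow mill"), modifier "desert elm".
Inside "desert elm": head "elm", modifier "desert".
Inside "meadow mill": head "mill", modifier "meadow".
So the structure is [salt [[desert elm] [meadow mill]]].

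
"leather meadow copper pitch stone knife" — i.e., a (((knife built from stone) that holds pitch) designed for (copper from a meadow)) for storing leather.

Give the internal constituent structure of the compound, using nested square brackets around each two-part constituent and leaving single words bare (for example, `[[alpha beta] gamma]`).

[leather [[meadow copper] [pitch [stone knife]]]]

The outermost head in the paraphrase is "knife" (specifically "meadow copper pitch stone knife"), modified by "leather".
Within "meadow copper pitch stone knife", the head is "knife" (specifically "pitch stone knife") and the modifier is "meadow copper".
Within "meadow copper", the head is "copper" and the modifier is "meadow".
Within "pitch stone knife", the head is "knife" (specifically "stone knife") and the modifier is "pitch".
Within "stone knife", the head is "knife" and the modifier is "stone".
Putting it together: [leather [[meadow copper] [pitch [stone knife]]]].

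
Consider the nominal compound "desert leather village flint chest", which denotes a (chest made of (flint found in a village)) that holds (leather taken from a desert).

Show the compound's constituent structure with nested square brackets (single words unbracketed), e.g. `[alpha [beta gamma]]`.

At the top level: head "chest" (specifically "village flint chest"); modifier "desert leather".
"desert leather" → head "leather", modifier "desert".
"village flint chest" → head "chest", modifier "village flint".
"village flint" → head "flint", modifier "village".
Assembled: [[desert leather] [[village flint] chest]].

[[desert leather] [[village flint] chest]]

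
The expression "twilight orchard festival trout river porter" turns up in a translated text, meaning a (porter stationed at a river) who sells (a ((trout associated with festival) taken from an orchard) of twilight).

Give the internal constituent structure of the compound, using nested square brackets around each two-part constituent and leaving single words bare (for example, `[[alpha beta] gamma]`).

Whole compound: head "porter" (specifically "river porter"), modifier "twilight orchard festival trout".
Within "twilight orchard festival trout", the head is "trout" (specifically "orchard festival trout") and the modifier is "twilight".
Within "orchard festival trout", the head is "trout" (specifically "festival trout") and the modifier is "orchard".
Within "festival trout", the head is "trout" and the modifier is "festival".
Within "river porter", the head is "porter" and the modifier is "river".
Putting it together: [[twilight [orchard [festival trout]]] [river porter]].

[[twilight [orchard [festival trout]]] [river porter]]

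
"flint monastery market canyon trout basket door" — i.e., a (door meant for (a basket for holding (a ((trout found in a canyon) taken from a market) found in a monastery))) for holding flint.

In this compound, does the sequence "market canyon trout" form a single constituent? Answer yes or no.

yes

The paraphrase groups the words so that "market canyon trout" is one unit: it corresponds to a single parenthesized sub-phrase.
The full structure is [flint [[[monastery [market [canyon trout]]] basket] door]], in which [market canyon trout] is a constituent.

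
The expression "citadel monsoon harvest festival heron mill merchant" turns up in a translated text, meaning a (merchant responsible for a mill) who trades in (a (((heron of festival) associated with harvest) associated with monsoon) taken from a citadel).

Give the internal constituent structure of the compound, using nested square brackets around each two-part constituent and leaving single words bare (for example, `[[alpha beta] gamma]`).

[[citadel [monsoon [harvest [festival heron]]]] [mill merchant]]

Whole compound: head "merchant" (specifically "mill merchant"), modifier "citadel monsoon harvest festival heron".
"citadel monsoon harvest festival heron" → head "heron" (specifically "monsoon harvest festival heron"), modifier "citadel".
"monsoon harvest festival heron" → head "heron" (specifically "harvest festival heron"), modifier "monsoon".
"harvest festival heron" → head "heron" (specifically "festival heron"), modifier "harvest".
"festival heron" → head "heron", modifier "festival".
"mill merchant" → head "merchant", modifier "mill".
So the structure is [[citadel [monsoon [harvest [festival heron]]]] [mill merchant]].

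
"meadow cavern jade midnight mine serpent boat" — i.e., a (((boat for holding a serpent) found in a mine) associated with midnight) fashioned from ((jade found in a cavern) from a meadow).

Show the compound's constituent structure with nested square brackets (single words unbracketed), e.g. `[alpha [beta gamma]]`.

The outermost head in the paraphrase is "boat" (specifically "midnight mine serpent boat"), modified by "meadow cavern jade".
"meadow cavern jade" → head "jade" (specifically "cavern jade"), modifier "meadow".
"cavern jade" → head "jade", modifier "cavern".
"midnight mine serpent boat" → head "boat" (specifically "mine serpent boat"), modifier "midnight".
"mine serpent boat" → head "boat" (specifically "serpent boat"), modifier "mine".
"serpent boat" → head "boat", modifier "serpent".
Assembled: [[meadow [cavern jade]] [midnight [mine [serpent boat]]]].

[[meadow [cavern jade]] [midnight [mine [serpent boat]]]]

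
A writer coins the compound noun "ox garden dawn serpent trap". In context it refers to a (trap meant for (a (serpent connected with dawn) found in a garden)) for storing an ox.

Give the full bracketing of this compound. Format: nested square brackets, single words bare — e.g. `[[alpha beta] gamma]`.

[ox [[garden [dawn serpent]] trap]]

At the top level: head "trap" (specifically "garden dawn serpent trap"); modifier "ox".
Inside "garden dawn serpent trap": head "trap", modifier "garden dawn serpent".
Inside "garden dawn serpent": head "serpent" (specifically "dawn serpent"), modifier "garden".
Inside "dawn serpent": head "serpent", modifier "dawn".
So the structure is [ox [[garden [dawn serpent]] trap]].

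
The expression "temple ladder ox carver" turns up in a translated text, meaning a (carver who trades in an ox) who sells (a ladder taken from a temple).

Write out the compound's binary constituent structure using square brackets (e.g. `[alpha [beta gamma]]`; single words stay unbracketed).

[[temple ladder] [ox carver]]

Overall it is a kind of carver (specifically "ox carver"); the modifier is "temple ladder".
Inside "temple ladder": head "ladder", modifier "temple".
Inside "ox carver": head "carver", modifier "ox".
Putting it together: [[temple ladder] [ox carver]].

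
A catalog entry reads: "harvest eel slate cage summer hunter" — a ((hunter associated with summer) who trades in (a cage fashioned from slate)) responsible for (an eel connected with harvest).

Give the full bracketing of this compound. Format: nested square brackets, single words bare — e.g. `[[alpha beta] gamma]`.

[[harvest eel] [[slate cage] [summer hunter]]]

At the top level: head "hunter" (specifically "slate cage summer hunter"); modifier "harvest eel".
"harvest eel" → head "eel", modifier "harvest".
"slate cage summer hunter" → head "hunter" (specifically "summer hunter"), modifier "slate cage".
"slate cage" → head "cage", modifier "slate".
"summer hunter" → head "hunter", modifier "summer".
Putting it together: [[harvest eel] [[slate cage] [summer hunter]]].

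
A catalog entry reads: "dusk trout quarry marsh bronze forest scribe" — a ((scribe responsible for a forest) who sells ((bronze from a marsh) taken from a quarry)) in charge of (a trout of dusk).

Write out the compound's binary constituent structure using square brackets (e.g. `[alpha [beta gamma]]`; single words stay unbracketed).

The outermost head in the paraphrase is "scribe" (specifically "quarry marsh bronze forest scribe"), modified by "dusk trout".
"dusk trout" → head "trout", modifier "dusk".
"quarry marsh bronze forest scribe" → head "scribe" (specifically "forest scribe"), modifier "quarry marsh bronze".
"quarry marsh bronze" → head "bronze" (specifically "marsh bronze"), modifier "quarry".
"marsh bronze" → head "bronze", modifier "marsh".
"forest scribe" → head "scribe", modifier "forest".
Assembled: [[dusk trout] [[quarry [marsh bronze]] [forest scribe]]].

[[dusk trout] [[quarry [marsh bronze]] [forest scribe]]]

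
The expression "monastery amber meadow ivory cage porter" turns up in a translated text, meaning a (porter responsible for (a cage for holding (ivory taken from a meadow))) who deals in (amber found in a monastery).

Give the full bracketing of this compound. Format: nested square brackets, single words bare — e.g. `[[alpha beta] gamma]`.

At the top level: head "porter" (specifically "meadow ivory cage porter"); modifier "monastery amber".
Within "monastery amber", the head is "amber" and the modifier is "monastery".
Within "meadow ivory cage porter", the head is "porter" and the modifier is "meadow ivory cage".
Within "meadow ivory cage", the head is "cage" and the modifier is "meadow ivory".
Within "meadow ivory", the head is "ivory" and the modifier is "meadow".
Assembled: [[monastery amber] [[[meadow ivory] cage] porter]].

[[monastery amber] [[[meadow ivory] cage] porter]]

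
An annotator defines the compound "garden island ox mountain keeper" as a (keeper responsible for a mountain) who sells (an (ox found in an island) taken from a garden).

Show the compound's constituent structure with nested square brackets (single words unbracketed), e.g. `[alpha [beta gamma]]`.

Whole compound: head "keeper" (specifically "mountain keeper"), modifier "garden island ox".
Inside "garden island ox": head "ox" (specifically "island ox"), modifier "garden".
Inside "island ox": head "ox", modifier "island".
Inside "mountain keeper": head "keeper", modifier "mountain".
Assembled: [[garden [island ox]] [mountain keeper]].

[[garden [island ox]] [mountain keeper]]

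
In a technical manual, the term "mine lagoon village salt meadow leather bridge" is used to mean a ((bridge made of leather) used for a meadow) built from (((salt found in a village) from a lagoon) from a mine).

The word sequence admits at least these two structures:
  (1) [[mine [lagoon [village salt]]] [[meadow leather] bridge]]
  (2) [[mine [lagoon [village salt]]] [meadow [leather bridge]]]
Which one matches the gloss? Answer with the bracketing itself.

The paraphrase's head is the "bridge" part ("meadow leather bridge"); its modifier is "mine lagoon village salt".
That top-level split, carried through the inner groups, gives [[mine [lagoon [village salt]]] [meadow [leather bridge]]].

[[mine [lagoon [village salt]]] [meadow [leather bridge]]]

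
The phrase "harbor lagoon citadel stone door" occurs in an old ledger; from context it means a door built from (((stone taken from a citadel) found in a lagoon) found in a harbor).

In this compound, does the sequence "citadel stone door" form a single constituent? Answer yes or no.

no

The top-level split is [harbor lagoon citadel stone] [door]; the full structure is [[harbor [lagoon [citadel stone]]] door].
"citadel stone door" straddles a constituent boundary, so it is not a single unit.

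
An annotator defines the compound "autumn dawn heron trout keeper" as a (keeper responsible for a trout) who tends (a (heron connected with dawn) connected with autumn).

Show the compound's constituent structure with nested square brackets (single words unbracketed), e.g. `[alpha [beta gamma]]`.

[[autumn [dawn heron]] [trout keeper]]

The outermost head in the paraphrase is "keeper" (specifically "trout keeper"), modified by "autumn dawn heron".
"autumn dawn heron" → head "heron" (specifically "dawn heron"), modifier "autumn".
"dawn heron" → head "heron", modifier "dawn".
"trout keeper" → head "keeper", modifier "trout".
Assembled: [[autumn [dawn heron]] [trout keeper]].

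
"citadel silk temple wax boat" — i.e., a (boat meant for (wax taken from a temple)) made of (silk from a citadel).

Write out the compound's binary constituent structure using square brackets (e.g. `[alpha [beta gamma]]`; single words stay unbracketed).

At the top level: head "boat" (specifically "temple wax boat"); modifier "citadel silk".
Inside "citadel silk": head "silk", modifier "citadel".
Inside "temple wax boat": head "boat", modifier "temple wax".
Inside "temple wax": head "wax", modifier "temple".
So the structure is [[citadel silk] [[temple wax] boat]].

[[citadel silk] [[temple wax] boat]]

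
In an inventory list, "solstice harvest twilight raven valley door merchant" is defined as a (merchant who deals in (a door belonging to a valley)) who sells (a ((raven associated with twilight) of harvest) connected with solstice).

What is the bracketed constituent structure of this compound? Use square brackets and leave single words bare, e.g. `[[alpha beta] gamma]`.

At the top level: head "merchant" (specifically "valley door merchant"); modifier "solstice harvest twilight raven".
"solstice harvest twilight raven" → head "raven" (specifically "harvest twilight raven"), modifier "solstice".
"harvest twilight raven" → head "raven" (specifically "twilight raven"), modifier "harvest".
"twilight raven" → head "raven", modifier "twilight".
"valley door merchant" → head "merchant", modifier "valley door".
"valley door" → head "door", modifier "valley".
Assembled: [[solstice [harvest [twilight raven]]] [[valley door] merchant]].

[[solstice [harvest [twilight raven]]] [[valley door] merchant]]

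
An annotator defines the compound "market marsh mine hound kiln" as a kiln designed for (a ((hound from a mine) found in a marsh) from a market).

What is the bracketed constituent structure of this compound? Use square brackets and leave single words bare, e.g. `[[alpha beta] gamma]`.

[[market [marsh [mine hound]]] kiln]

Overall it is a kind of kiln; the modifier is "market marsh mine hound".
Inside "market marsh mine hound": head "hound" (specifically "marsh mine hound"), modifier "market".
Inside "marsh mine hound": head "hound" (specifically "mine hound"), modifier "marsh".
Inside "mine hound": head "hound", modifier "mine".
So the structure is [[market [marsh [mine hound]]] kiln].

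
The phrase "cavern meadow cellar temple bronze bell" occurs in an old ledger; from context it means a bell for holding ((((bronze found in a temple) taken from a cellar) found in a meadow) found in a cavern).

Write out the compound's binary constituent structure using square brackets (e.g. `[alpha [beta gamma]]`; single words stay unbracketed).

The outermost head in the paraphrase is "bell", modified by "cavern meadow cellar temple bronze".
Within "cavern meadow cellar temple bronze", the head is "bronze" (specifically "meadow cellar temple bronze") and the modifier is "cavern".
Within "meadow cellar temple bronze", the head is "bronze" (specifically "cellar temple bronze") and the modifier is "meadow".
Within "cellar temple bronze", the head is "bronze" (specifically "temple bronze") and the modifier is "cellar".
Within "temple bronze", the head is "bronze" and the modifier is "temple".
So the structure is [[cavern [meadow [cellar [temple bronze]]]] bell].

[[cavern [meadow [cellar [temple bronze]]]] bell]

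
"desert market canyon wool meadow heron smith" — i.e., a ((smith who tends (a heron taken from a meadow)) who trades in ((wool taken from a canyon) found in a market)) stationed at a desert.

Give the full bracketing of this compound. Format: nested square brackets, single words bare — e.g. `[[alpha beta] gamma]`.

[desert [[market [canyon wool]] [[meadow heron] smith]]]

At the top level: head "smith" (specifically "market canyon wool meadow heron smith"); modifier "desert".
"market canyon wool meadow heron smith" → head "smith" (specifically "meadow heron smith"), modifier "market canyon wool".
"market canyon wool" → head "wool" (specifically "canyon wool"), modifier "market".
"canyon wool" → head "wool", modifier "canyon".
"meadow heron smith" → head "smith", modifier "meadow heron".
"meadow heron" → head "heron", modifier "meadow".
So the structure is [desert [[market [canyon wool]] [[meadow heron] smith]]].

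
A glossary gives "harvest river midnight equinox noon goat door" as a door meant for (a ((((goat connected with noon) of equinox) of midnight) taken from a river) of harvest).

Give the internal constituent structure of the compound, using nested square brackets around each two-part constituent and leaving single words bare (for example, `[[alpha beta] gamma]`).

At the top level: head "door"; modifier "harvest river midnight equinox noon goat".
"harvest river midnight equinox noon goat" → head "goat" (specifically "river midnight equinox noon goat"), modifier "harvest".
"river midnight equinox noon goat" → head "goat" (specifically "midnight equinox noon goat"), modifier "river".
"midnight equinox noon goat" → head "goat" (specifically "equinox noon goat"), modifier "midnight".
"equinox noon goat" → head "goat" (specifically "noon goat"), modifier "equinox".
"noon goat" → head "goat", modifier "noon".
Assembled: [[harvest [river [midnight [equinox [noon goat]]]]] door].

[[harvest [river [midnight [equinox [noon goat]]]]] door]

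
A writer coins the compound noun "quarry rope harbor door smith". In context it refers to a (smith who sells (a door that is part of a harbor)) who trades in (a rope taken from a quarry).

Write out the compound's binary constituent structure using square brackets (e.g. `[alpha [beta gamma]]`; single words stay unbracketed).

[[quarry rope] [[harbor door] smith]]

Overall it is a kind of smith (specifically "harbor door smith"); the modifier is "quarry rope".
Inside "quarry rope": head "rope", modifier "quarry".
Inside "harbor door smith": head "smith", modifier "harbor door".
Inside "harbor door": head "door", modifier "harbor".
Putting it together: [[quarry rope] [[harbor door] smith]].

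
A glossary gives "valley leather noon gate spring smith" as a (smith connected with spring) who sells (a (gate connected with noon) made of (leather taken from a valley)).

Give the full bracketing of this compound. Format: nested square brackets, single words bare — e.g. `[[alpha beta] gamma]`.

[[[valley leather] [noon gate]] [spring smith]]

The outermost head in the paraphrase is "smith" (specifically "spring smith"), modified by "valley leather noon gate".
"valley leather noon gate" → head "gate" (specifically "noon gate"), modifier "valley leather".
"valley leather" → head "leather", modifier "valley".
"noon gate" → head "gate", modifier "noon".
"spring smith" → head "smith", modifier "spring".
Putting it together: [[[valley leather] [noon gate]] [spring smith]].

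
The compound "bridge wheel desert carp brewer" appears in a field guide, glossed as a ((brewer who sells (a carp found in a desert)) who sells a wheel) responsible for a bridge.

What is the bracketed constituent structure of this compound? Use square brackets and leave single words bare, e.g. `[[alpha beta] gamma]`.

[bridge [wheel [[desert carp] brewer]]]

Overall it is a kind of brewer (specifically "wheel desert carp brewer"); the modifier is "bridge".
Within "wheel desert carp brewer", the head is "brewer" (specifically "desert carp brewer") and the modifier is "wheel".
Within "desert carp brewer", the head is "brewer" and the modifier is "desert carp".
Within "desert carp", the head is "carp" and the modifier is "desert".
Putting it together: [bridge [wheel [[desert carp] brewer]]].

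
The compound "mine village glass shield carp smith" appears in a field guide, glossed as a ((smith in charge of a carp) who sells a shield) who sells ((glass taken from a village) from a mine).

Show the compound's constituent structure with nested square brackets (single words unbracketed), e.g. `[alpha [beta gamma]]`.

Whole compound: head "smith" (specifically "shield carp smith"), modifier "mine village glass".
"mine village glass" → head "glass" (specifically "village glass"), modifier "mine".
"village glass" → head "glass", modifier "village".
"shield carp smith" → head "smith" (specifically "carp smith"), modifier "shield".
"carp smith" → head "smith", modifier "carp".
So the structure is [[mine [village glass]] [shield [carp smith]]].

[[mine [village glass]] [shield [carp smith]]]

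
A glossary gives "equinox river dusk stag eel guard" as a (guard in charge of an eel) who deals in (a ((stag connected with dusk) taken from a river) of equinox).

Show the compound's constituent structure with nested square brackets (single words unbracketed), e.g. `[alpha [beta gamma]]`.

Whole compound: head "guard" (specifically "eel guard"), modifier "equinox river dusk stag".
Inside "equinox river dusk stag": head "stag" (specifically "river dusk stag"), modifier "equinox".
Inside "river dusk stag": head "stag" (specifically "dusk stag"), modifier "river".
Inside "dusk stag": head "stag", modifier "dusk".
Inside "eel guard": head "guard", modifier "eel".
Putting it together: [[equinox [river [dusk stag]]] [eel guard]].

[[equinox [river [dusk stag]]] [eel guard]]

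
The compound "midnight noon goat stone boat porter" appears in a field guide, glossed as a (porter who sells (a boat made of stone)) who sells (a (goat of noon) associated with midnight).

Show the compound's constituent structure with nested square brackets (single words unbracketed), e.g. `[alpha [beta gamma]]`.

Whole compound: head "porter" (specifically "stone boat porter"), modifier "midnight noon goat".
Within "midnight noon goat", the head is "goat" (specifically "noon goat") and the modifier is "midnight".
Within "noon goat", the head is "goat" and the modifier is "noon".
Within "stone boat porter", the head is "porter" and the modifier is "stone boat".
Within "stone boat", the head is "boat" and the modifier is "stone".
Putting it together: [[midnight [noon goat]] [[stone boat] porter]].

[[midnight [noon goat]] [[stone boat] porter]]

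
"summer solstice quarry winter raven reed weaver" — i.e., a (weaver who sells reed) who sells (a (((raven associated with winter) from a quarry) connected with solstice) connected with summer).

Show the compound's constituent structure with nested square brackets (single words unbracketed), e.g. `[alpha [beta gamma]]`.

Whole compound: head "weaver" (specifically "reed weaver"), modifier "summer solstice quarry winter raven".
"summer solstice quarry winter raven" → head "raven" (specifically "solstice quarry winter raven"), modifier "summer".
"solstice quarry winter raven" → head "raven" (specifically "quarry winter raven"), modifier "solstice".
"quarry winter raven" → head "raven" (specifically "winter raven"), modifier "quarry".
"winter raven" → head "raven", modifier "winter".
"reed weaver" → head "weaver", modifier "reed".
Putting it together: [[summer [solstice [quarry [winter raven]]]] [reed weaver]].

[[summer [solstice [quarry [winter raven]]]] [reed weaver]]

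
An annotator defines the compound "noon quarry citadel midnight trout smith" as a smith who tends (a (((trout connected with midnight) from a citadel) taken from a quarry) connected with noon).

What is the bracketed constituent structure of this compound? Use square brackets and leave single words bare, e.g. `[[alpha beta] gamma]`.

The outermost head in the paraphrase is "smith", modified by "noon quarry citadel midnight trout".
Inside "noon quarry citadel midnight trout": head "trout" (specifically "quarry citadel midnight trout"), modifier "noon".
Inside "quarry citadel midnight trout": head "trout" (specifically "citadel midnight trout"), modifier "quarry".
Inside "citadel midnight trout": head "trout" (specifically "midnight trout"), modifier "citadel".
Inside "midnight trout": head "trout", modifier "midnight".
So the structure is [[noon [quarry [citadel [midnight trout]]]] smith].

[[noon [quarry [citadel [midnight trout]]]] smith]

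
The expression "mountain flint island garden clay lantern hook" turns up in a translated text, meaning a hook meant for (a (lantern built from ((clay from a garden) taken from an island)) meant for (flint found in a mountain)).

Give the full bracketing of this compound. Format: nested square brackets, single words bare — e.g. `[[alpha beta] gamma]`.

[[[mountain flint] [[island [garden clay]] lantern]] hook]

Whole compound: head "hook", modifier "mountain flint island garden clay lantern".
Within "mountain flint island garden clay lantern", the head is "lantern" (specifically "island garden clay lantern") and the modifier is "mountain flint".
Within "mountain flint", the head is "flint" and the modifier is "mountain".
Within "island garden clay lantern", the head is "lantern" and the modifier is "island garden clay".
Within "island garden clay", the head is "clay" (specifically "garden clay") and the modifier is "island".
Within "garden clay", the head is "clay" and the modifier is "garden".
Assembled: [[[mountain flint] [[island [garden clay]] lantern]] hook].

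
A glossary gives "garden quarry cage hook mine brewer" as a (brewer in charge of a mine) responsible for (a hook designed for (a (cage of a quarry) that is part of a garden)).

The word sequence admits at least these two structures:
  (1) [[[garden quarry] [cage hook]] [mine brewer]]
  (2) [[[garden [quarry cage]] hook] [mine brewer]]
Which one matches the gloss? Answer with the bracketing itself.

The paraphrase's head is the "brewer" part ("mine brewer"); its modifier is "garden quarry cage hook".
That top-level split, carried through the inner groups, gives [[[garden [quarry cage]] hook] [mine brewer]].

[[[garden [quarry cage]] hook] [mine brewer]]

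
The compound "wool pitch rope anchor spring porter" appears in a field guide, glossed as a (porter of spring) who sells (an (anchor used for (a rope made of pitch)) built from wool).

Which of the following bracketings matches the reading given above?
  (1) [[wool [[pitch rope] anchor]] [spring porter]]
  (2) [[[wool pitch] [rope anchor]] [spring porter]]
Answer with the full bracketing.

[[wool [[pitch rope] anchor]] [spring porter]]

The paraphrase's head is the "porter" part ("spring porter"); its modifier is "wool pitch rope anchor".
That top-level split, carried through the inner groups, gives [[wool [[pitch rope] anchor]] [spring porter]].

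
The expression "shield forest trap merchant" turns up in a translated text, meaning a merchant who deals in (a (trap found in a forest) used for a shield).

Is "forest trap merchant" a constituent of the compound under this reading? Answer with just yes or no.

no

The top-level split is [shield forest trap] [merchant]; the full structure is [[shield [forest trap]] merchant].
"forest trap merchant" straddles a constituent boundary, so it is not a single unit.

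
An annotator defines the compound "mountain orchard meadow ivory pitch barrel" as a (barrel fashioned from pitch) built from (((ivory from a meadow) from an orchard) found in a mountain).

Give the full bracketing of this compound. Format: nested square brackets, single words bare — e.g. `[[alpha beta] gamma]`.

Whole compound: head "barrel" (specifically "pitch barrel"), modifier "mountain orchard meadow ivory".
Within "mountain orchard meadow ivory", the head is "ivory" (specifically "orchard meadow ivory") and the modifier is "mountain".
Within "orchard meadow ivory", the head is "ivory" (specifically "meadow ivory") and the modifier is "orchard".
Within "meadow ivory", the head is "ivory" and the modifier is "meadow".
Within "pitch barrel", the head is "barrel" and the modifier is "pitch".
Assembled: [[mountain [orchard [meadow ivory]]] [pitch barrel]].

[[mountain [orchard [meadow ivory]]] [pitch barrel]]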